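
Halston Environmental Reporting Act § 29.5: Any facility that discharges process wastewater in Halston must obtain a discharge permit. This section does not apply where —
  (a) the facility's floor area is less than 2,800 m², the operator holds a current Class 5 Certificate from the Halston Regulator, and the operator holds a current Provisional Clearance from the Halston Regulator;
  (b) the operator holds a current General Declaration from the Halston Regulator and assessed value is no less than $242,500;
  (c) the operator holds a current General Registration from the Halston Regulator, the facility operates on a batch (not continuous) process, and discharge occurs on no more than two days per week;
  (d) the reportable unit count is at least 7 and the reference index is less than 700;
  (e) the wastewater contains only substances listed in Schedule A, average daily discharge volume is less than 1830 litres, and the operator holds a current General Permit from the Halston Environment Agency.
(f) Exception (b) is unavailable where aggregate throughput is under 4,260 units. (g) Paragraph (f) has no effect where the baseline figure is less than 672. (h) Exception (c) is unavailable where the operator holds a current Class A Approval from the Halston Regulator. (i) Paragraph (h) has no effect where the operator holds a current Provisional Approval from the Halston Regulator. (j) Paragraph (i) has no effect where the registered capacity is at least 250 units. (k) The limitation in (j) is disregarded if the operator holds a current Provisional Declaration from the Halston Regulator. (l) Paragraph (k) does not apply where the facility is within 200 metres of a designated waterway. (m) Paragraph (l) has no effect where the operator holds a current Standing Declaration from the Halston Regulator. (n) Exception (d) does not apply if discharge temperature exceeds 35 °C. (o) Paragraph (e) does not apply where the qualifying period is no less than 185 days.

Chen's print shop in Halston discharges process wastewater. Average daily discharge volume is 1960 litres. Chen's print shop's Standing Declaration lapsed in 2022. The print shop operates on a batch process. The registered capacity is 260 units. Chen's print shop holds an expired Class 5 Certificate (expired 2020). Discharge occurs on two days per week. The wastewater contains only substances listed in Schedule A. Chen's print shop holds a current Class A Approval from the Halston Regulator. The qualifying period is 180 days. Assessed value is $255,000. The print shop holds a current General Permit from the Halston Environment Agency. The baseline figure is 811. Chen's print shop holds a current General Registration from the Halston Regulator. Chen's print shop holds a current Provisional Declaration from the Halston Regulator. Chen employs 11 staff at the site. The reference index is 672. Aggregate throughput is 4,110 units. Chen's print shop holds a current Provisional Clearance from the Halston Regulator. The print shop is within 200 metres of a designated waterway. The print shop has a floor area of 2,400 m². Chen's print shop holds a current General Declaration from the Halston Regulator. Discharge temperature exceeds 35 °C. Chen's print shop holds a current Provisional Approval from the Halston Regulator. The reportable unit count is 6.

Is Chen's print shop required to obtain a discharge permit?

Exception (a) does not apply: there is no Class 5 Certificate in force.
All of (b)'s requirements are met (a current General Declaration is held; assessed value is $255,000, meeting the $242,500 threshold). But: (f) operates against (b): aggregate throughput is 4,110 units, under the 4,260 units limit. (g) is inapplicable (the baseline figure is 811, not less than 672), so (f) stands. Exception (b) does not apply.
Exception (c): a current General Registration is held; the facility operates on a batch process; discharge occurs on no more than two days per week — every condition holds. Turning to paragraphs (h)–(m): (h) operates against (c): a current Class A Approval is held. (i) would limit (h) — a current Provisional Approval is held — but (j) sets (i) aside: (j) is triggered — the registered capacity is 260 units, meeting the 250 units threshold. (k) would limit (j) — a current Provisional Declaration is held — but (l) sets (k) aside: (l) operates against (k): the print shop is within 200 m of a designated waterway. (m), which would lift (l), does not operate here — there is no Standing Declaration in force. So (c) is unavailable.
Exception (d) fails — the reportable unit count is 6, short of 7.
Exception (e) requires that average daily discharge volume is less than 1830 litres; but average daily discharge volume is 1960 litres, not less than 1830 litres, so (e) is unavailable.
None of the exceptions is available; § 29.5 applies in full.

Yes — Chen's print shop must obtain a discharge permit.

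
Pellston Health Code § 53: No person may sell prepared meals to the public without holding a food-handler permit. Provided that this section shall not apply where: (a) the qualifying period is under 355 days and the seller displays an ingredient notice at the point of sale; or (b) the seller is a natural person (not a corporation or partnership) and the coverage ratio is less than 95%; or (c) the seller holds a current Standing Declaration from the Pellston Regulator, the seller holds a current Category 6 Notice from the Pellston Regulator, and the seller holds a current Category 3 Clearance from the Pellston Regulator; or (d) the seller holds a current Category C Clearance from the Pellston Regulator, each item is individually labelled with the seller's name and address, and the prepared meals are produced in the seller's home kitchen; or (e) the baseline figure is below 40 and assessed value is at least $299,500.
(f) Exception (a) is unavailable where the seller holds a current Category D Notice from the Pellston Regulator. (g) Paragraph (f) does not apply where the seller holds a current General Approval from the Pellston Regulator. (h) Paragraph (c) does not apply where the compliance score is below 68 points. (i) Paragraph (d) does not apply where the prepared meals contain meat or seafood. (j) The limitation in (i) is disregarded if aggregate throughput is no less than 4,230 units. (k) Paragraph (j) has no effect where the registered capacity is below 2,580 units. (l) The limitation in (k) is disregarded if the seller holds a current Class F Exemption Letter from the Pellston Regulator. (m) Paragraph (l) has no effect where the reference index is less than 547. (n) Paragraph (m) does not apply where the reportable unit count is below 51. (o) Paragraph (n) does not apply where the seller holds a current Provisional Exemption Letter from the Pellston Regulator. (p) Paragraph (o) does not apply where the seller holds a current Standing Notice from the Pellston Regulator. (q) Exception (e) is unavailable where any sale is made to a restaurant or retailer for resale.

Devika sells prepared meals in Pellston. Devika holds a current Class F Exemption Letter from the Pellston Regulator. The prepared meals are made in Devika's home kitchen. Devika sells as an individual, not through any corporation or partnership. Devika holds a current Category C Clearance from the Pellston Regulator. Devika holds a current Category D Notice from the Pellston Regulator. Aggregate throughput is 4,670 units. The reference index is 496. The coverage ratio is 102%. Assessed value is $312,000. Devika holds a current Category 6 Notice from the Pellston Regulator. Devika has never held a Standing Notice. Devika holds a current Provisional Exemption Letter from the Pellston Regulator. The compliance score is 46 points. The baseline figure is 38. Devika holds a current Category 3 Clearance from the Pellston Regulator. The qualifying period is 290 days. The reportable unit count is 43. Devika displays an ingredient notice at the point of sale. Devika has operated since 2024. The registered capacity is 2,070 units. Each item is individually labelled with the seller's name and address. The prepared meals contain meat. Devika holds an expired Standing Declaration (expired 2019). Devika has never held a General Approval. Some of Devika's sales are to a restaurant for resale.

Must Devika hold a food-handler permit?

Yes — Devika must hold a food-handler permit.

Exception (a) is satisfied on its face — the qualifying period is 290 days, under the 355 days limit; an ingredient notice is displayed. Turning to paragraphs (f)–(g): (f) operates against (a): a current Category D Notice is held. (g) does not operate here (the General Approval is not current), so (f) stands. So (a) is unavailable.
Exception (b) requires that the coverage ratio is less than 95%; but the coverage ratio is 102%, not less than 95%, so (b) is unavailable.
Exception (c) requires that the seller holds a current Standing Declaration from the Pellston Regulator; but no current Standing Declaration is held, so (c) is unavailable.
All of (d)'s requirements are met (a current Category C Clearance is held; items are individually labelled; the prepared meals are home-kitchen produced). However, paragraphs (i)–(p) must be considered: (i) operates — the prepared meals contain meat. (j) operates (aggregate throughput is 4,670 units, meeting the 4,230 units threshold), but is overridden by (k): (k) is engaged — the registered capacity is 2,070 units, below the 2,580 units limit. (l) is engaged (a current Class F Exemption Letter is held), but is set aside by (m): (m) is triggered — the reference index is 496, less than the 547 limit. (n) applies (the reportable unit count is 43, below the 51 limit), but is overridden by (o): (o) operates against (n): a current Provisional Exemption Letter is held. (p) is not engaged (the Standing Notice is not current), so (o) stands. (d) is therefore removed.
Exception (e) is satisfied on its face — the baseline figure is 38, below the 40 limit; assessed value is $312,000, meeting the $299,500 threshold. But: (q) applies — some sales are to a restaurant for resale. (e) is therefore removed.
No exception displaces § 53.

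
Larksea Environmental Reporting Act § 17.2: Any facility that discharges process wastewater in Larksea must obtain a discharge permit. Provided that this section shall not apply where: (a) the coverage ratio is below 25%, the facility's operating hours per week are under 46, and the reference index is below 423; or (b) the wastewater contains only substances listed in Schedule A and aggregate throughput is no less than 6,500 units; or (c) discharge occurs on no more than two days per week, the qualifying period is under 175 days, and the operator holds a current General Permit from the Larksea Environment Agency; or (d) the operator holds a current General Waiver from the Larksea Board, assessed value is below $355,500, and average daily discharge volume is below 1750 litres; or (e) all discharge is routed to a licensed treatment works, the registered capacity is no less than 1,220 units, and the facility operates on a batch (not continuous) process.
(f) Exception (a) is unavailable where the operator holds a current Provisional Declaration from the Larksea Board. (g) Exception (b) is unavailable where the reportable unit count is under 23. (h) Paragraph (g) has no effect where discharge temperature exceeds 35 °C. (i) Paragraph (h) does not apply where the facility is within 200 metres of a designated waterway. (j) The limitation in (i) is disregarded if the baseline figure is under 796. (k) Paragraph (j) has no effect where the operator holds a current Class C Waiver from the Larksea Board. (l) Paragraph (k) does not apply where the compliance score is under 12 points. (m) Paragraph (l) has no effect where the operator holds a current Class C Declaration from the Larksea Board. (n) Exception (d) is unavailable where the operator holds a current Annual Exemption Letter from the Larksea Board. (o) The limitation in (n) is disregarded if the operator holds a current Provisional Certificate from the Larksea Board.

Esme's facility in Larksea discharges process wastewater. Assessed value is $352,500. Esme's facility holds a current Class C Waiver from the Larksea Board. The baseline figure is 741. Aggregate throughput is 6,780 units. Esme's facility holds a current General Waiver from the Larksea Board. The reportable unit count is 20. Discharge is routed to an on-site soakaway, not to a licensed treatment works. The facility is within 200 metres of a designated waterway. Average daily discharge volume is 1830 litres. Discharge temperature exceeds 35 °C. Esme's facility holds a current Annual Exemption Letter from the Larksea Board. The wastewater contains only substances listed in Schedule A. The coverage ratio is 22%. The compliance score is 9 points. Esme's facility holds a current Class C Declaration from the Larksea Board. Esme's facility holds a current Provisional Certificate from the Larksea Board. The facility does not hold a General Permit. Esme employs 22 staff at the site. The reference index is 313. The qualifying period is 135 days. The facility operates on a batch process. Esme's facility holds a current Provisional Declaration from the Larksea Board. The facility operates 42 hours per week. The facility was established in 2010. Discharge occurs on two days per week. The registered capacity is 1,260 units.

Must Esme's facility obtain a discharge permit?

All of (a)'s requirements are met (the coverage ratio is 22%, below the 25% limit; the facility's operating hours per week are 42, under the 46 limit; the reference index is 313, below the 423 limit). But: (f) operates against (a): a current Provisional Declaration is held. So (a) is unavailable.
Exception (b)'s conditions are all satisfied: the wastewater is Schedule-A-only; aggregate throughput is 6,780 units, meeting the 6,500 units threshold. However, paragraphs (g)–(m) must be considered: (g) is engaged — the reportable unit count is 20, under the 23 limit. (h) would limit (g) — discharge temperature exceeds 35 °C — but (i) sets (h) aside: (i) applies — the facility is within 200 m of a designated waterway. (j) operates (the baseline figure is 741, under the 796 limit), but is set aside by (k): (k) is engaged — a current Class C Waiver is held. (l) would limit (k) — the compliance score is 9 points, under the 12 points limit — but (m) sets (l) aside: (m) applies — a current Class C Declaration is held. So (b) is unavailable.
Exception (c) requires that the operator holds a current General Permit from the Larksea Environment Agency; but no General Permit is held, so (c) is unavailable.
Exception (d) requires that average daily discharge volume is below 1750 litres; but average daily discharge volume is 1830 litres, not below 1750 litres, so (d) is unavailable.
Exception (e) requires that all discharge is routed to a licensed treatment works; but discharge is not routed to a licensed treatment works, so (e) is unavailable.
None of the exceptions is available; § 17.2 applies in full.

Yes — Esme's facility must obtain a discharge permit.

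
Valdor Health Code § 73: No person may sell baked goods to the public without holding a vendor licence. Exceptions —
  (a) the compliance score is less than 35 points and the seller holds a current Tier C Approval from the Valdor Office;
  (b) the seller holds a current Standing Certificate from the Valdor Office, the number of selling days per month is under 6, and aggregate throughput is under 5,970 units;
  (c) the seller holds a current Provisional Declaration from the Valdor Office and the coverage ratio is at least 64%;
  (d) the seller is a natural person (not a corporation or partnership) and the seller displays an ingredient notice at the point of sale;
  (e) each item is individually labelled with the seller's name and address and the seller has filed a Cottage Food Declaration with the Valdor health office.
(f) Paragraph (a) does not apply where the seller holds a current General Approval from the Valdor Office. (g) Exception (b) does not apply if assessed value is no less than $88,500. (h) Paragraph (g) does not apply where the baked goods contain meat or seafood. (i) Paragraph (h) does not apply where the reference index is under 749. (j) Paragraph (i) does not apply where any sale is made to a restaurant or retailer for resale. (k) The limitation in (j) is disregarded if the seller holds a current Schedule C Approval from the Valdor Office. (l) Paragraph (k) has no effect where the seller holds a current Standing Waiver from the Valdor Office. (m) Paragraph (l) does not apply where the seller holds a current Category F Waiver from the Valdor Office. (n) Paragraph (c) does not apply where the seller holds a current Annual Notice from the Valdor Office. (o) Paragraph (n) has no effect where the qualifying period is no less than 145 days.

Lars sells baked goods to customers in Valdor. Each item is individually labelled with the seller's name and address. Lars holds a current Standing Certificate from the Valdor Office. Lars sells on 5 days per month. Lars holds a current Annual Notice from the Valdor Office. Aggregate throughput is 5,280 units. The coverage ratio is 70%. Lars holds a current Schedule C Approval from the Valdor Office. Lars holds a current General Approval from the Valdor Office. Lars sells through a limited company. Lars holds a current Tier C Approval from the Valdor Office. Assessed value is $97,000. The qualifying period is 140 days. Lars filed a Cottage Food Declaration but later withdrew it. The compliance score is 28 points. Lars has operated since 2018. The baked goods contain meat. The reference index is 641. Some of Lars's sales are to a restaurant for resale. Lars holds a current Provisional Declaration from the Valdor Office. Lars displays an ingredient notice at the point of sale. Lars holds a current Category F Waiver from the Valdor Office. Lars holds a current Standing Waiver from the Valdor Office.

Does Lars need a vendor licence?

Exception (a)'s conditions are all satisfied: the compliance score is 28 points, less than the 35 points limit; a current Tier C Approval is held. But: (f) operates against (a): a current General Approval is held. (a) is therefore removed.
Exception (b) is satisfied on its face — a current Standing Certificate is held; the number of selling days per month is 5, under the 6 limit; aggregate throughput is 5,280 units, under the 5,970 units limit. But: (g) operates against (b): assessed value is $97,000, meeting the $88,500 threshold. (h) is engaged (the baked goods contain meat), but is set aside by (i): (i) operates against (h): the reference index is 641, under the 749 limit. (j) would limit (i) — some sales are to a restaurant for resale — but (k) sets (j) aside: (k) applies — a current Schedule C Approval is held. (l) would limit (k) — a current Standing Waiver is held — but (m) sets (l) aside: (m) is triggered — a current Category F Waiver is held. So (b) is unavailable.
Exception (c) is satisfied on its face — a current Provisional Declaration is held; the coverage ratio is 70%, meeting the 64% threshold. But: (n) operates — a current Annual Notice is held. (o) does not operate here (the qualifying period is 140 days, short of 145 days), so (n) stands. (c) is therefore removed.
Exception (d) does not apply: the seller operates through a limited company.
Exception (e) fails — the Cottage Food Declaration was withdrawn.
No exception is made out. Lars falls within the general rule.

Yes — Lars must hold a vendor licence.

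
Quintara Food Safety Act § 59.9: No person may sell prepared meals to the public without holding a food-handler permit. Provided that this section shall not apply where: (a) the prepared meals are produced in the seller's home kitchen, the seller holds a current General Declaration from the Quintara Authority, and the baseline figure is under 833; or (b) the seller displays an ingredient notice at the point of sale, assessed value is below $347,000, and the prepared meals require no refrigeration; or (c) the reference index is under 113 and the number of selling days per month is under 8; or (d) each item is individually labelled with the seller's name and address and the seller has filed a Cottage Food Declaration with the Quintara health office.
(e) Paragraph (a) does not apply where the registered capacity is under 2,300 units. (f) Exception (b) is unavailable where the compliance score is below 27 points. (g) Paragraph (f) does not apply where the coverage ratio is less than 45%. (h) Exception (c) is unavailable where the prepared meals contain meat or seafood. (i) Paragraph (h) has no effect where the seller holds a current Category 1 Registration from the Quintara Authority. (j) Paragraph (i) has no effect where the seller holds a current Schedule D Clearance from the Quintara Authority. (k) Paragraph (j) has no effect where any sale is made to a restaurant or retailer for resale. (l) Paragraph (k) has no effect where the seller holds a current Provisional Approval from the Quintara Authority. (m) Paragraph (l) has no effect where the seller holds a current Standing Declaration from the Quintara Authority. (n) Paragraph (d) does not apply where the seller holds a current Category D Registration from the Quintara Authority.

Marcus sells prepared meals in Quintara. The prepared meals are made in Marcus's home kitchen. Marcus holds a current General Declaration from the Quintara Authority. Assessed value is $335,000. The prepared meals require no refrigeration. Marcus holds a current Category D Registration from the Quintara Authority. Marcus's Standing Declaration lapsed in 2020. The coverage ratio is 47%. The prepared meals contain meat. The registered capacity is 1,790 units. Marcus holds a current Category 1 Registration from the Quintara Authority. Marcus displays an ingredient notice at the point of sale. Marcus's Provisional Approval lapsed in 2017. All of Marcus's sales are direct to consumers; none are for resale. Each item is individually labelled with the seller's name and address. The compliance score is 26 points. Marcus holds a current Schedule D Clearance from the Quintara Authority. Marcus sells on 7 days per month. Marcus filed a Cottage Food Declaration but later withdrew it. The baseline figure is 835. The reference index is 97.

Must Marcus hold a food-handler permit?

Yes — Marcus must hold a food-handler permit.

Exception (a) does not apply: the baseline figure is 835, not under 833.
Exception (b) is satisfied on its face — an ingredient notice is displayed; assessed value is $335,000, below the $347,000 limit; the prepared meals are shelf-stable. However, paragraphs (f)–(g) must be considered: (f) operates — the compliance score is 26 points, below the 27 points limit. (g) does not operate here (the coverage ratio is 47%, not less than 45%), so (f) stands. (b) is therefore removed.
Exception (c)'s conditions are all satisfied: the reference index is 97, under the 113 limit; the number of selling days per month is 7, under the 8 limit. But: (h) operates against (c): the prepared meals contain meat. (i) would limit (h) — a current Category 1 Registration is held — but (j) sets (i) aside: (j) applies — a current Schedule D Clearance is held. (k) is not triggered (no sales are for resale), so (j) stands. (c) is therefore removed.
Exception (d) fails — the Cottage Food Declaration was withdrawn.
No exception applies. The general rule governs.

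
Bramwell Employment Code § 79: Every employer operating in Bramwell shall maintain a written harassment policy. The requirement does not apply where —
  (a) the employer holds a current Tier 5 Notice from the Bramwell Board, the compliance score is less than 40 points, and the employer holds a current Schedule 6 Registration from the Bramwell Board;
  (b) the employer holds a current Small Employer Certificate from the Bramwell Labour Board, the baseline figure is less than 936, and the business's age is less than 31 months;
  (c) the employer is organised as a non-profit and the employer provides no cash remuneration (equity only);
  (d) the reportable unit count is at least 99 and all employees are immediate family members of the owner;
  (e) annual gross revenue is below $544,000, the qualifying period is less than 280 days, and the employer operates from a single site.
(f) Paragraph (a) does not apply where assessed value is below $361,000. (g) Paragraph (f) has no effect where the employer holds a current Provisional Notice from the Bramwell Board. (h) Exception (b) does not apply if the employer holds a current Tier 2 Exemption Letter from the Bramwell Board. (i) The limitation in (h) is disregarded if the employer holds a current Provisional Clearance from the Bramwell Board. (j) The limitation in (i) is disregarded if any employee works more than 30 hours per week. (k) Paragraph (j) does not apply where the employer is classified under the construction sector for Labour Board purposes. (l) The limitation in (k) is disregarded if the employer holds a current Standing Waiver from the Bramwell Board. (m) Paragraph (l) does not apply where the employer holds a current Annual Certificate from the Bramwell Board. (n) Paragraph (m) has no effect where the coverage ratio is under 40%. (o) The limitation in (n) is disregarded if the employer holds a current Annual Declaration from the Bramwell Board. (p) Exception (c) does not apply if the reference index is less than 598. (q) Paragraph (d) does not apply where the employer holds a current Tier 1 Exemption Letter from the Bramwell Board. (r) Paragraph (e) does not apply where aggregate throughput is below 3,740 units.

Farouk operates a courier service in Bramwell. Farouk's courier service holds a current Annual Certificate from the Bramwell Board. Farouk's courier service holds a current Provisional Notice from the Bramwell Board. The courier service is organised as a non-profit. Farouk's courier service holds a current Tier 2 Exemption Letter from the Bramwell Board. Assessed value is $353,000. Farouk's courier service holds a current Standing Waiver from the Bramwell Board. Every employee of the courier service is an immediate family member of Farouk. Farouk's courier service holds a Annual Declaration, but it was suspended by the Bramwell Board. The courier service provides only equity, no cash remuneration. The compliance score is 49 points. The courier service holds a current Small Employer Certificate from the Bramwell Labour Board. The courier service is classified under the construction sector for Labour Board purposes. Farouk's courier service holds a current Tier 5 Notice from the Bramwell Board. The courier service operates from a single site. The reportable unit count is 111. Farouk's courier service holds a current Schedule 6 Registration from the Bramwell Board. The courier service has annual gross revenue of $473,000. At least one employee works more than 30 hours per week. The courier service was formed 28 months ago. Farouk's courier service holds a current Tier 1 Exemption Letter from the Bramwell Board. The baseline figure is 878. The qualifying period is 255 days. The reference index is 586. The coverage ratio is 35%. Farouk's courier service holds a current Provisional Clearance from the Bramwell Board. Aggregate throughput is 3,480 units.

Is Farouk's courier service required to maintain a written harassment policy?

Yes — Farouk's courier service must maintain a written harassment policy.

Exception (a) does not apply: the compliance score is 49 points, not less than 40 points.
Exception (b): a current Small Employer Certificate is held; the baseline figure is 878, less than the 936 limit; the business's age is 28 months, less than the 31 months limit — every condition holds. Turning to paragraphs (h)–(o): (h) is engaged — a current Tier 2 Exemption Letter is held. (i) is triggered (a current Provisional Clearance is held), but is displaced by (j): (j) operates against (i): at least one employee exceeds 30 hours/week. (k) would limit (j) — the courier service is classified under the construction sector — but (l) sets (k) aside: (l) operates against (k): a current Standing Waiver is held. (m) is triggered (a current Annual Certificate is held), but is set aside by (n): (n) operates — the coverage ratio is 35%, under the 40% limit. (o), which would lift (n), does not operate here — the Annual Declaration is not current. (b) is therefore removed.
Exception (c): the employer is a non-profit; remuneration is equity-only — every condition holds. But: (p) operates against (c): the reference index is 586, less than the 598 limit. So (c) is unavailable.
Exception (d): the reportable unit count is 111, meeting the 99 threshold; every employee is an immediate family member — every condition holds. But applying paragraph (q): (q) applies — a current Tier 1 Exemption Letter is held. Exception (d) does not apply.
Exception (e): annual gross revenue is $473,000, below the $544,000 limit; the qualifying period is 255 days, less than the 280 days limit; the employer operates from a single site — every condition holds. But applying paragraph (r): (r) is engaged — aggregate throughput is 3,480 units, below the 3,740 units limit. So (e) is unavailable.
None of the exceptions is available; § 79 applies in full.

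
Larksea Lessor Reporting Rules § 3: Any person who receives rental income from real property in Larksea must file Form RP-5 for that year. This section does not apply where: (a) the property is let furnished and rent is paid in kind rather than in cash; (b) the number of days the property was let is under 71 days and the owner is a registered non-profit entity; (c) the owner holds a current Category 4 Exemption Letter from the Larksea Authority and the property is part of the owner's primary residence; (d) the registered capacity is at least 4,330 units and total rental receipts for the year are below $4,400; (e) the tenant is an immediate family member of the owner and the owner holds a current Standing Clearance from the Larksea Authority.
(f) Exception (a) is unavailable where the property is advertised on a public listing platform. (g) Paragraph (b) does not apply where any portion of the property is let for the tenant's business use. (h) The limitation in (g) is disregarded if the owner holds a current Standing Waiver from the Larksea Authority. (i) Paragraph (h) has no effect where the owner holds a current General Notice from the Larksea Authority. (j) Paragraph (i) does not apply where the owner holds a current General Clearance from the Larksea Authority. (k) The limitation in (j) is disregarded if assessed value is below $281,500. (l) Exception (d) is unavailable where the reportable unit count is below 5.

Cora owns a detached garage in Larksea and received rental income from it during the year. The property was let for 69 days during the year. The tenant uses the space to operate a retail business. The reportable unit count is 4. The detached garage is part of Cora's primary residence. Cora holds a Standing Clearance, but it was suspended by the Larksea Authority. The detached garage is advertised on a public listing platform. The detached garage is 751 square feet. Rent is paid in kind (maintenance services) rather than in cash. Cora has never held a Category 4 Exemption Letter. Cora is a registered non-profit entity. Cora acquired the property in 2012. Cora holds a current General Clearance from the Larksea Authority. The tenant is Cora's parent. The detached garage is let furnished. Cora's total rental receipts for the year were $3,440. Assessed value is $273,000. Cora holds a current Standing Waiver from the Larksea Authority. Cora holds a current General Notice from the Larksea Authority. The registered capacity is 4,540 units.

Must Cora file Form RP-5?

Yes — Cora must file Form RP-5.

Exception (a): the property is let furnished; rent is paid in kind — every condition holds. But: (f) is engaged — the property is publicly advertised. So (a) is unavailable.
All of (b)'s requirements are met (the number of days the property was let is 69 days, under the 71 days limit; Cora is a registered non-profit). But: (g) operates — the space is let for business use. (h) applies (a current Standing Waiver is held), but is overridden by (i): (i) operates against (h): a current General Notice is held. (j) is engaged (a current General Clearance is held), but yields to (k): (k) operates — assessed value is $273,000, below the $281,500 limit. Exception (b) does not apply.
Exception (c) does not apply: the Category 4 Exemption Letter is not current.
Exception (d): the registered capacity is 4,540 units, meeting the 4,330 units threshold; total rental receipts for the year are $3,440, below the $4,400 limit — every condition holds. However, paragraph (l) must be considered: (l) is triggered — the reportable unit count is 4, below the 5 limit. So (d) is unavailable.
Exception (e) fails — no current Standing Clearance is held.
No exception displaces § 3.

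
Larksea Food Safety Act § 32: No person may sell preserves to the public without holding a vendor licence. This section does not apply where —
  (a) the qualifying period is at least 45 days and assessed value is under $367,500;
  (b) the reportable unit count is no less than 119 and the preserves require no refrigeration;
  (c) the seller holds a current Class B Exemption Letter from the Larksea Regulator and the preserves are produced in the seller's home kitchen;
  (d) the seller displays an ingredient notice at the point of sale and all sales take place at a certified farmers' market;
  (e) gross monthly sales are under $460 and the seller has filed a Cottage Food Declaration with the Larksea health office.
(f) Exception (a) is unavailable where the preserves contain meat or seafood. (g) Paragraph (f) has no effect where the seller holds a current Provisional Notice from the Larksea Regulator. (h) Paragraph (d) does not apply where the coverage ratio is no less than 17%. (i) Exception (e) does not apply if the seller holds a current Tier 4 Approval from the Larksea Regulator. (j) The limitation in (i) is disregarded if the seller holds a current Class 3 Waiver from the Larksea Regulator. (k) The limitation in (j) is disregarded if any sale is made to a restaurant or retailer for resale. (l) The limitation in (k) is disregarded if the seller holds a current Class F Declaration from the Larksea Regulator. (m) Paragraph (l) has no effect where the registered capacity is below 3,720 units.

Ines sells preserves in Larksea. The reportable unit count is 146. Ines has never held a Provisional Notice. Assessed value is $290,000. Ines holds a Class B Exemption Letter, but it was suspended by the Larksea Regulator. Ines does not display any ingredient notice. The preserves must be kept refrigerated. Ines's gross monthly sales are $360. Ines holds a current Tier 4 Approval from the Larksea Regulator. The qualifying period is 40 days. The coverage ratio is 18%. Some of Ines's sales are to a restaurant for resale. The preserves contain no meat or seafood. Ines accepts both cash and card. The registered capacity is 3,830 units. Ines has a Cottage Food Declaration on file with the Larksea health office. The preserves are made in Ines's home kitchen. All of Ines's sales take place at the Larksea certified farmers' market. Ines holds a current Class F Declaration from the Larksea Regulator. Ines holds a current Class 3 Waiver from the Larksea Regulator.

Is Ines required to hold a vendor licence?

Exception (a) does not apply: the qualifying period is 40 days, short of 45 days.
Exception (b) requires that the preserves require no refrigeration; but the preserves require refrigeration, so (b) is unavailable.
Exception (c) fails — the Class B Exemption Letter is not current.
Exception (d) requires that the seller displays an ingredient notice at the point of sale; but no ingredient notice is displayed, so (d) is unavailable.
Exception (e): gross monthly sales are $360, under the $460 limit; a Cottage Food Declaration is on file — every condition holds. Applying paragraphs (i)–(m): (i) would limit (e) — a current Tier 4 Approval is held — but (j) sets (i) aside: (j) applies — a current Class 3 Waiver is held. (k) would limit (j) — some sales are to a restaurant for resale — but (l) sets (k) aside: (l) operates against (k): a current Class F Declaration is held. (m) does not operate here (the registered capacity is 3,830 units, not below 3,720 units), so (l) stands. Exception (e) stands.

No — exception (e) applies; Ines is not required to hold a vendor licence.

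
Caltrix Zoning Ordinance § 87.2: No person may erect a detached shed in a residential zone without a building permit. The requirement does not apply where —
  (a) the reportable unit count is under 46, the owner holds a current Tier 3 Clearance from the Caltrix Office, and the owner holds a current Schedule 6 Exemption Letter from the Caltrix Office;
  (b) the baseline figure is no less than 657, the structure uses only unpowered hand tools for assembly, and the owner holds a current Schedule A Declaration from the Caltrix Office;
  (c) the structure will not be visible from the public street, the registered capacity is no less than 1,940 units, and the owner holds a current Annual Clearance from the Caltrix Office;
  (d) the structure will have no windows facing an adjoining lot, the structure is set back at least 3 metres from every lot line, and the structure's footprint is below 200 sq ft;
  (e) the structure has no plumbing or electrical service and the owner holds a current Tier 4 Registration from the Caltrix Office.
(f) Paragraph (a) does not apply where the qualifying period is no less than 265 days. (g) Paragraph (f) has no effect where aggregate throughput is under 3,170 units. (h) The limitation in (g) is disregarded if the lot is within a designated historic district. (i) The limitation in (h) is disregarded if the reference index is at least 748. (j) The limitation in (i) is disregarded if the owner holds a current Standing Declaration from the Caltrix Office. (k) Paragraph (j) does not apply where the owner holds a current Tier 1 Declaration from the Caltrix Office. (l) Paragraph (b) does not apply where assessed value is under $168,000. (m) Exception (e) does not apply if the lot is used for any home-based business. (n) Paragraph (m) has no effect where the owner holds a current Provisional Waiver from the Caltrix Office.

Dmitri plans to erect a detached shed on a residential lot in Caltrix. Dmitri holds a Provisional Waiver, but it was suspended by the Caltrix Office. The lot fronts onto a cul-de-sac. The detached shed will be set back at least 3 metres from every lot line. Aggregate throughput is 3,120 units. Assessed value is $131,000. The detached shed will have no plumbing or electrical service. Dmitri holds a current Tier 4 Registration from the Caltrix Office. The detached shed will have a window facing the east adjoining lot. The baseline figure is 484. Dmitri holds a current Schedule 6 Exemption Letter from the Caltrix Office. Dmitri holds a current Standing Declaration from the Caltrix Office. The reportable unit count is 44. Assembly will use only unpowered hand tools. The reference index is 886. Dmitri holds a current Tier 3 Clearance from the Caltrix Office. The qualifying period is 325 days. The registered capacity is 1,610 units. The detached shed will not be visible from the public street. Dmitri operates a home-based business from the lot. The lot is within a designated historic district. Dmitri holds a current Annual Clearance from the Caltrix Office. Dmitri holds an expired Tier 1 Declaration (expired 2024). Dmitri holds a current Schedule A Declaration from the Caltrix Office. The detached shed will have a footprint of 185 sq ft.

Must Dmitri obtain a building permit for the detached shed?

Yes — Dmitri must obtain a building permit.

Exception (a)'s conditions are all satisfied: the reportable unit count is 44, under the 46 limit; a current Tier 3 Clearance is held; a current Schedule 6 Exemption Letter is held. Turning to paragraphs (f)–(k): (f) is engaged — the qualifying period is 325 days, meeting the 265 days threshold. (g) is triggered (aggregate throughput is 3,120 units, under the 3,170 units limit), but is displaced by (h): (h) applies — the lot is in a historic district. (i) applies (the reference index is 886, meeting the 748 threshold), but is set aside by (j): (j) operates — a current Standing Declaration is held. (k) is not engaged (no current Tier 1 Declaration is held), so (j) stands. Exception (a) does not apply.
Exception (b) requires that the baseline figure is no less than 657; but the baseline figure is 484, short of 657, so (b) is unavailable.
Exception (c) requires that the registered capacity is no less than 1,940 units; but the registered capacity is 1,610 units, short of 1,940 units, so (c) is unavailable.
Exception (d) does not apply: a window faces an adjoining lot.
Exception (e)'s conditions are all satisfied: there is no plumbing or electrical service; a current Tier 4 Registration is held. But: (m) operates against (e): a home-based business operates on the lot. (n) does not operate here (no current Provisional Waiver is held), so (m) stands. (e) is therefore removed.
No exception displaces § 87.2.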